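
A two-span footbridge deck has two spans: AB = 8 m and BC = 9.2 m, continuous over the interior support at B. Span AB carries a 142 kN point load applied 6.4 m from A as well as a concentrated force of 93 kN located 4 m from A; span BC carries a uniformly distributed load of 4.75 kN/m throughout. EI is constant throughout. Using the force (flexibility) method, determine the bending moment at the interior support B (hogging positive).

M_B = 167.8 kN·m

Release continuity at B by inserting a hinge; the redundant is the internal moment M_B. The primary structure is two simply-supported spans AB and BC.
End slopes at the hinge B, treating each span as simply supported:
  span AB: point load 142 at a = 6.4: Pab(L + a)/(6LEI) = 436.2/EI
  span AB: point load 93 at a = 4: Pab(L + a)/(6LEI) = 372/EI
  span BC: UDL 4.75: wL³/(24EI) = 154.1/EI
  relative rotation θ_0 = (808.2 + 154.1)/EI = 962.3/EI
A unit hogging moment at B produces rotation L₁/(3EI) + L₂/(3EI) = 5.733/EI.
Compatibility: M_B·(L₁+L₂)/(3EI) = θ_0, giving M_B = 167.8 kN·m (hogging).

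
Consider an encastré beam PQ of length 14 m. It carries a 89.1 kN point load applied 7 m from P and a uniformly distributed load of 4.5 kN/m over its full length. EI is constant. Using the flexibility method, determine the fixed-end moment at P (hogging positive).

Take the two fixed-end moments M_P, M_Q as redundants; the released structure is the simple span PQ.
Simple-span end rotations at P and Q under the given loads:
  at P: point load 89.1 at a = 7: Pab(L + b)/(6LEI) = 1091/EI
  at Q: point load 89.1 at a = 7: Pab(L + a)/(6LEI) = 1091/EI
  at P: UDL 4.5: wL³/(24EI) = 514.5/EI
  at Q: UDL 4.5: wL³/(24EI) = 514.5/EI
  θ_P0 = 1606/EI,  θ_Q0 = 1606/EI
Flexibility coefficients: a unit moment at one end gives L/(3EI) there and L/(6EI) at the far end, so f₁₁ = f₂₂ = 4.667/EI and f₁₂ = f₂₁ = 2.333/EI.
Compatibility — zero rotation at each built-in end:
  4.667 M_P + 2.333 M_Q = 1606
  2.333 M_P + 4.667 M_Q = 1606
Solving the pair gives M_P = 229.4 kN·m and M_Q = 229.4 kN·m (hogging).

M_P = 229.4 kN·m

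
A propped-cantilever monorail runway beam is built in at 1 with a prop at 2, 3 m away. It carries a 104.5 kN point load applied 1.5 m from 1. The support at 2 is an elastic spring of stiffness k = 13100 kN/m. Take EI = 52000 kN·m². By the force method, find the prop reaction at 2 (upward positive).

R_2 = 22.66 kN

Choose R_2 as the redundant. The primary structure is the cantilever fixed at 1.
Primary-structure tip deflection at 2 by superposition:
  point load 104.5 at a = 1.5: Pa²(3L − a)/(6EI) = 293.9/EI
Tip deflection under a unit load at 2: L³/(3EI) = 9/EI.
With EI = 52000 kN·m²: δ_0 = 0.005652 m and δ_{22} = 0.000173 m/kN.
Compatibility — the spring shortens by R_2/k under the reaction it provides: δ_0 − R_2·δ_{22} = R_2/k. With 1/k = 0.000076 m/kN, R_2 = δ_0 / (δ_{22} + 1/k) = 0.005652 / (0.000173 + 0.000076) = 22.66 kN.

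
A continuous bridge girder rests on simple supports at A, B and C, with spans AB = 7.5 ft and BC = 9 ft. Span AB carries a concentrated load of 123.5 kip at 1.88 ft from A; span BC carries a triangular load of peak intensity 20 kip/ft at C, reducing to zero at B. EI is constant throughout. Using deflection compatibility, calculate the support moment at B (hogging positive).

Insert a hinge at B; M_B is the redundant, and each span becomes simply supported.
Discontinuity in slope at B on the released structure — sum the simple-span end rotations:
  span AB: point load 123.5 at a = 1.88: Pab(L + a)/(6LEI) = 272/EI
  span BC: triangular load, peak 20: 7w₀L³/(360EI) = 283.5/EI
  relative rotation θ_0 = (272 + 283.5)/EI = 555.5/EI
A unit hogging moment at B produces rotation L₁/(3EI) + L₂/(3EI) = 5.5/EI.
Compatibility: M_B·(L₁+L₂)/(3EI) = θ_0, giving M_B = 101 kip·ft (hogging).

M_B = 101 kip·ft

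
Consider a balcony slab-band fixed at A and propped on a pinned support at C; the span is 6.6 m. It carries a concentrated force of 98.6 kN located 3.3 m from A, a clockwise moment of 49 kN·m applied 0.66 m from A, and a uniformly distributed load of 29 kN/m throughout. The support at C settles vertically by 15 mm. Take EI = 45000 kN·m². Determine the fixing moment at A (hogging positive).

Take the reaction at C as the redundant and release it; the primary structure is a cantilever fixed at A.
Free-end deflection of the primary structure under the applied loading (downward +):
  point load 98.6 at a = 3.3: Pa²(3L − a)/(6EI) = 2953/EI
  clockwise couple 49 at a = 0.66: M₀a(2L − a)/(2EI) = 202.8/EI
  UDL 29: wL⁴/(8EI) = 6878/EI
  δ_0 = 10034/EI
Tip deflection under a unit load at C: L³/(3EI) = 95.83/EI.
With EI = 45000 kN·m²: δ_0 = 0.22298 m and δ_{CC} = 0.00213 m/kN.
Compatibility — the beam at C must follow the support down by 0.015 m: δ_0 − R_C·δ_{CC} = 0.015, so R_C = (0.22298 − 0.015)/0.00213 = 97.66 kN.
Moment equilibrium about A: M_A = Σ(load moments about A) − R_C·L = 1006 − 97.66×6.6 = 361.4 kN·m.

M_A = 361.4 kN·m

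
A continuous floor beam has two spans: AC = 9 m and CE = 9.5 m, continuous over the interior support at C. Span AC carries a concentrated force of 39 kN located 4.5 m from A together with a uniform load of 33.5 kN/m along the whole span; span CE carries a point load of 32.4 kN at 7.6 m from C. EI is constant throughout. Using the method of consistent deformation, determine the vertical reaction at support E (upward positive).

R_E = 3.583 kN

Insert a hinge at C; M_C is the redundant, and each span becomes simply supported.
End slopes at the hinge C, treating each span as simply supported:
  span AC: point load 39 at a = 4.5: Pab(L + a)/(6LEI) = 197.4/EI
  span AC: UDL 33.5: wL³/(24EI) = 1018/EI
  span CE: point load 32.4 at a = 7.6: Pab(L + b)/(6LEI) = 93.57/EI
  relative rotation θ_0 = (1215 + 93.57)/EI = 1309/EI
A unit hogging moment at C produces rotation L₁/(3EI) + L₂/(3EI) = 6.167/EI.
Compatibility: M_C·(L₁+L₂)/(3EI) = θ_0, giving M_C = 212.2 kN·m (hogging).
Span CE, ΣM about E: R_C^{CE}·9.5 = 61.56 + 212.2, so R_C^{CE} = 28.82 kN and R_E = 32.4 − 28.82 = 3.583 kN.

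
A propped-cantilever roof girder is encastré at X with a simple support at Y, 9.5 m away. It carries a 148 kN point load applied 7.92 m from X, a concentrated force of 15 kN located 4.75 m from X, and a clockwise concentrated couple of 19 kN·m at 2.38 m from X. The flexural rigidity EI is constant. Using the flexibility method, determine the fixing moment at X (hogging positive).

M_X = 146.9 kN·m

Remove the prop at Y; the released (primary) structure is a cantilever built in at X.
Deflection at Y on the released cantilever, summing each load's contribution:
  point load 148 at a = 7.92: Pa²(3L − a)/(6EI) = 31842/EI
  point load 15 at a = 4.75: Pa²(3L − a)/(6EI) = 1340/EI
  clockwise couple 19 at a = 2.38: M₀a(2L − a)/(2EI) = 375.8/EI
  δ_0 = 33558/EI
Tip deflection under a unit load at Y: L³/(3EI) = 285.8/EI.
The prop prevents deflection at Y: R_Y = δ_0/δ_{YY} = 33558/285.8 = 117.4 kN.
Moment equilibrium about X: M_X = Σ(load moments about X) − R_Y·L = 1262 − 117.4×9.5 = 146.9 kN·m.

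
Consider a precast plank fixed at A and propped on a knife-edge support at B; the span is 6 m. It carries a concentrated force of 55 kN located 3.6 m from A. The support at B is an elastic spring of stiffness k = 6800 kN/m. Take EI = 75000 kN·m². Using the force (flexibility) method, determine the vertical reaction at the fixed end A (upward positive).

Remove the prop at B; the released (primary) structure is a cantilever built in at A.
Deflection at B on the released cantilever, summing each load's contribution:
  point load 55 at a = 3.6: Pa²(3L − a)/(6EI) = 1711/EI
Flexibility coefficient — unit upward force at B: δ_{BB} = L³/(3EI) = 72/EI.
With EI = 75000 kN·m²: δ_0 = 0.02281 m and δ_{BB} = 0.00096 m/kN.
Compatibility — the spring shortens by R_B/k under the reaction it provides: δ_0 − R_B·δ_{BB} = R_B/k. With 1/k = 0.000147 m/kN, R_B = δ_0 / (δ_{BB} + 1/k) = 0.02281 / (0.00096 + 0.000147) = 20.6 kN.
Vertical equilibrium: R_A = ΣP − R_B = 55 − 20.6 = 34.4 kN.

R_A = 34.4 kN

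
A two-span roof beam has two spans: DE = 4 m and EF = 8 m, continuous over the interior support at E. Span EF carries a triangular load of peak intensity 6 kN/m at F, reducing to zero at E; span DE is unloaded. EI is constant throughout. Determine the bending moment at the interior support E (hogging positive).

M_E = 14.93 kN·m

Insert a hinge at E; M_E is the redundant, and each span becomes simply supported.
Rotations at E on the released spans (each span's end-slope, ×1/EI):
  span EF: triangular load, peak 6: 7w₀L³/(360EI) = 59.73/EI
  relative rotation θ_0 = (0 + 59.73)/EI = 59.73/EI
A unit hogging moment at E produces rotation L₁/(3EI) + L₂/(3EI) = 4/EI.
Compatibility: M_E·(L₁+L₂)/(3EI) = θ_0, giving M_E = 14.93 kN·m (hogging).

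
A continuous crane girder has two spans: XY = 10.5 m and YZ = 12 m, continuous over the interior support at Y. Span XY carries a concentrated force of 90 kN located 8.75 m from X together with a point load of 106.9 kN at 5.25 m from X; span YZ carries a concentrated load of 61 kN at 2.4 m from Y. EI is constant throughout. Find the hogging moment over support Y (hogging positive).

Release continuity at Y by inserting a hinge; the redundant is the internal moment M_Y. The primary structure is two simply-supported spans XY and YZ.
Discontinuity in slope at Y on the released structure — sum the simple-span end rotations:
  span XY: point load 90 at a = 8.75: Pab(L + a)/(6LEI) = 421.1/EI
  span XY: point load 106.9 at a = 5.25: Pab(L + a)/(6LEI) = 736.6/EI
  span YZ: point load 61 at a = 2.4: Pab(L + b)/(6LEI) = 421.6/EI
  relative rotation θ_0 = (1158 + 421.6)/EI = 1579/EI
A unit hogging moment at Y produces rotation L₁/(3EI) + L₂/(3EI) = 7.5/EI.
Compatibility: M_Y·(L₁+L₂)/(3EI) = θ_0, giving M_Y = 210.6 kN·m (hogging).

M_Y = 210.6 kN·m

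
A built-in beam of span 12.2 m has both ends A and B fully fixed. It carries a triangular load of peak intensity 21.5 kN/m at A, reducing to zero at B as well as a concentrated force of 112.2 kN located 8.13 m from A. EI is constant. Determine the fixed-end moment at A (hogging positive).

Take the two fixed-end moments M_A, M_B as redundants; the released structure is the simple span AB.
End rotations of the released simple span under the applied load (×1/EI):
  at A: triangular load, peak 21.5: w₀L³/(45EI) = 867.6/EI
  at B: triangular load, peak 21.5: 7w₀L³/(360EI) = 759.1/EI
  at A: point load 112.2 at a = 8.13: Pab(L + b)/(6LEI) = 825.2/EI
  at B: point load 112.2 at a = 8.13: Pab(L + a)/(6LEI) = 1031/EI
  θ_A0 = 1693/EI,  θ_B0 = 1790/EI
Flexibility coefficients: a unit moment at one end gives L/(3EI) there and L/(6EI) at the far end, so f₁₁ = f₂₂ = 4.067/EI and f₁₂ = f₂₁ = 2.033/EI.
Compatibility — zero rotation at each built-in end:
  4.067 M_A + 2.033 M_B = 1693
  2.033 M_A + 4.067 M_B = 1790
Solving the pair gives M_A = 261.5 kN·m and M_B = 309.5 kN·m (hogging).

M_A = 261.5 kN·m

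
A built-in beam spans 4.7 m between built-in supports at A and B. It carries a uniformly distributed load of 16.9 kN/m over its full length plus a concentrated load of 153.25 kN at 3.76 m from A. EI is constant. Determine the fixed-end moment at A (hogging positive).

M_A = 54.16 kN·m

Release both end moments; the primary structure is a simply-supported span AB with redundants M_A and M_B.
On the primary (simply-supported) span, the end slopes from the loading are:
  at A: UDL 16.9: wL³/(24EI) = 73.11/EI
  at B: UDL 16.9: wL³/(24EI) = 73.11/EI
  at A: point load 153.25 at a = 3.76: Pab(L + b)/(6LEI) = 108.3/EI
  at B: point load 153.25 at a = 3.76: Pab(L + a)/(6LEI) = 162.5/EI
  θ_A0 = 181.4/EI,  θ_B0 = 235.6/EI
Flexibility coefficients: a unit moment at one end gives L/(3EI) there and L/(6EI) at the far end, so f₁₁ = f₂₂ = 1.567/EI and f₁₂ = f₂₁ = 0.7833/EI.
Compatibility — zero rotation at each built-in end:
  1.567 M_A + 0.7833 M_B = 181.4
  0.7833 M_A + 1.567 M_B = 235.6
Solving the pair gives M_A = 54.16 kN·m and M_B = 123.3 kN·m (hogging).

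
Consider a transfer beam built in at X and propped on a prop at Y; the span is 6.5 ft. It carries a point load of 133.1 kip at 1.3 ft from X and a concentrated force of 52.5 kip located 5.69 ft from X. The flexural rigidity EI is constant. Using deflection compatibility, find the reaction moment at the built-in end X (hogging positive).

M_X = 145.5 kip·ft

Release the roller at Y. Primary structure: cantilever fixed at X.
Deflection at Y on the released cantilever, summing each load's contribution:
  point load 133.1 at a = 1.3: Pa²(3L − a)/(6EI) = 682.3/EI
  point load 52.5 at a = 5.69: Pa²(3L − a)/(6EI) = 3912/EI
  δ_0 = 4595/EI
Flexibility coefficient — unit upward force at Y: δ_{YY} = L³/(3EI) = 91.54/EI.
The prop prevents deflection at Y: R_Y = δ_0/δ_{YY} = 4595/91.54 = 50.19 kip.
Moment equilibrium about X: M_X = Σ(load moments about X) − R_Y·L = 471.8 − 50.19×6.5 = 145.5 kip·ft.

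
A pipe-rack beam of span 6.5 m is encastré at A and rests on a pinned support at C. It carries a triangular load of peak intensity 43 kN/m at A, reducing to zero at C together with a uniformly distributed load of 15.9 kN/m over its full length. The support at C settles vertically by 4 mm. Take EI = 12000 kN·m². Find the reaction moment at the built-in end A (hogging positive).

Take the reaction at C as the redundant and release it; the primary structure is a cantilever fixed at A.
Deflection at C on the released cantilever, summing each load's contribution:
  triangular load, peak 43 at the fixed end: w₀L⁴/(30EI) = 2559/EI
  UDL 15.9: wL⁴/(8EI) = 3548/EI
  δ_0 = 6106/EI
Flexibility coefficient — unit upward force at C: δ_{CC} = L³/(3EI) = 91.54/EI.
With EI = 12000 kN·m²: δ_0 = 0.50887 m and δ_{CC} = 0.007628 m/kN.
Compatibility — the beam at C must follow the support down by 0.004 m: δ_0 − R_C·δ_{CC} = 0.004, so R_C = (0.50887 − 0.004)/0.007628 = 66.18 kN.
Moment equilibrium about A: M_A = Σ(load moments about A) − R_C·L = 638.7 − 66.18×6.5 = 208.5 kN·m.

M_A = 208.5 kN·m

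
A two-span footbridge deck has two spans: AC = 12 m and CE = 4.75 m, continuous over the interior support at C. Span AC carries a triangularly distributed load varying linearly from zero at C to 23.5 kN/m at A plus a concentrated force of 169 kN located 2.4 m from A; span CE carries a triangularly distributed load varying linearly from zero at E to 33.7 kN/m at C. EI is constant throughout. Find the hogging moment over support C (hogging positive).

M_C = 295.3 kN·m

Insert a hinge at C; M_C is the redundant, and each span becomes simply supported.
End slopes at the hinge C, treating each span as simply supported:
  span AC: triangular load, peak 23.5: 7w₀L³/(360EI) = 789.6/EI
  span AC: point load 169 at a = 2.4: Pab(L + a)/(6LEI) = 778.8/EI
  span CE: triangular load, peak 33.7: w₀L³/(45EI) = 80.26/EI
  relative rotation θ_0 = (1568 + 80.26)/EI = 1649/EI
A unit hogging moment at C produces rotation L₁/(3EI) + L₂/(3EI) = 5.583/EI.
Slope continuity at C: θ_0 = M_C·5.583/EI, so M_C = 1649/5.583 = 295.3 kN·m (hogging).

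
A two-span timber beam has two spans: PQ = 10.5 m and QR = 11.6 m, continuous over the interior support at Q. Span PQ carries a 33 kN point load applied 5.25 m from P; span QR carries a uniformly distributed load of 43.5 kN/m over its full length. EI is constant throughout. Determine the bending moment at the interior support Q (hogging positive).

Release continuity at Q by inserting a hinge; the redundant is the internal moment M_Q. The primary structure is two simply-supported spans PQ and QR.
Discontinuity in slope at Q on the released structure — sum the simple-span end rotations:
  span PQ: point load 33 at a = 5.25: Pab(L + a)/(6LEI) = 227.4/EI
  span QR: UDL 43.5: wL³/(24EI) = 2829/EI
  relative rotation θ_0 = (227.4 + 2829)/EI = 3057/EI
A unit hogging moment at Q produces rotation L₁/(3EI) + L₂/(3EI) = 7.367/EI.
Slope continuity at Q: θ_0 = M_Q·7.367/EI, so M_Q = 3057/7.367 = 414.9 kN·m (hogging).

M_Q = 414.9 kN·m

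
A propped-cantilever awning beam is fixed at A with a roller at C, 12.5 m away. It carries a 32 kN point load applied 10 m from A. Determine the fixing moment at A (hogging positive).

M_A = 38.4 kN·m

Remove the prop at C; the released (primary) structure is a cantilever built in at A.
Free-end deflection of the primary structure under the applied loading (downward +):
  point load 32 at a = 10: Pa²(3L − a)/(6EI) = 14667/EI
Flexibility coefficient — unit upward force at C: δ_{CC} = L³/(3EI) = 651/EI.
The prop prevents deflection at C: R_C = δ_0/δ_{CC} = 14667/651 = 22.53 kN.
Moment equilibrium about A: M_A = Σ(load moments about A) − R_C·L = 320 − 22.53×12.5 = 38.4 kN·m.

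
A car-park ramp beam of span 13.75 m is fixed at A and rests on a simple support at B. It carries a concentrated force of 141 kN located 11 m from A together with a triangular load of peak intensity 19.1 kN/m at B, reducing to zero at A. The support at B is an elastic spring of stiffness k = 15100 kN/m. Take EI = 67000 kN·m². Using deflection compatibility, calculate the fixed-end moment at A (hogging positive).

Take the reaction at B as the redundant and release it; the primary structure is a cantilever fixed at A.
Primary-structure tip deflection at B by superposition:
  point load 141 at a = 11: Pa²(3L − a)/(6EI) = 86016/EI
  triangular load, peak 19.1 at the free end: 11w₀L⁴/(120EI) = 62583/EI
  δ_0 = 148599/EI
Flexibility coefficient — unit upward force at B: δ_{BB} = L³/(3EI) = 866.5/EI.
With EI = 67000 kN·m²: δ_0 = 2.2179 m and δ_{BB} = 0.012933 m/kN.
Compatibility — the spring shortens by R_B/k under the reaction it provides: δ_0 − R_B·δ_{BB} = R_B/k. With 1/k = 0.000066 m/kN, R_B = δ_0 / (δ_{BB} + 1/k) = 2.2179 / (0.012933 + 0.000066) = 170.6 kN.
Moment equilibrium about A: M_A = Σ(load moments about A) − R_B·L = 2755 − 170.6×13.75 = 408.8 kN·m.

M_A = 408.8 kN·m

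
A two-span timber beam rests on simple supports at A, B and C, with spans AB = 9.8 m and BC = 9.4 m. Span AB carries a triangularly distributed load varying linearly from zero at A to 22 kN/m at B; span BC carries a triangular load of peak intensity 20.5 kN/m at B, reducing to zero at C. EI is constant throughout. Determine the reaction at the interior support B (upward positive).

Take M_B as the redundant. Released structure: two simple spans AB and BC with a hinge at B.
End slopes at the hinge B, treating each span as simply supported:
  span AB: triangular load, peak 22: w₀L³/(45EI) = 460.1/EI
  span BC: triangular load, peak 20.5: w₀L³/(45EI) = 378.4/EI
  relative rotation θ_0 = (460.1 + 378.4)/EI = 838.5/EI
A unit hogging moment at B produces rotation L₁/(3EI) + L₂/(3EI) = 6.4/EI.
Compatibility: M_B·(L₁+L₂)/(3EI) = θ_0, giving M_B = 131 kN·m (hogging).
Span AB, ΣM about A with M_B applied at B: R_B^{AB}·9.8 = 704.3 + 131, so R_B^{AB} = 85.24 kN and R_A = 107.8 − 85.24 = 22.56 kN.
Span BC, ΣM about C: R_B^{BC}·9.4 = 603.8 + 131, so R_B^{BC} = 78.17 kN and R_C = 96.35 − 78.17 = 18.18 kN.
R_B = 85.24 + 78.17 = 163.4 kN.

R_B = 163.4 kN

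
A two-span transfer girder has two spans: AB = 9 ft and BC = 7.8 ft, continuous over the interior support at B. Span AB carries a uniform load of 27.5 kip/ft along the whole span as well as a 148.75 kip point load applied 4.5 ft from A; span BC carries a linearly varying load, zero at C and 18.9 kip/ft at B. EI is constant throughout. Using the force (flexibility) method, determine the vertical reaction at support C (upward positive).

R_C = -16.36 kip

Take M_B as the redundant. Released structure: two simple spans AB and BC with a hinge at B.
Rotations at B on the released spans (each span's end-slope, ×1/EI):
  span AB: UDL 27.5: wL³/(24EI) = 835.3/EI
  span AB: point load 148.75 at a = 4.5: Pab(L + a)/(6LEI) = 753/EI
  span BC: triangular load, peak 18.9: w₀L³/(45EI) = 199.3/EI
  relative rotation θ_0 = (1588 + 199.3)/EI = 1788/EI
A unit hogging moment at B produces rotation L₁/(3EI) + L₂/(3EI) = 5.6/EI.
Slope continuity at B: θ_0 = M_B·5.6/EI, so M_B = 1788/5.6 = 319.2 kip·ft (hogging).
Span BC, ΣM about C: R_B^{BC}·7.8 = 383.3 + 319.2, so R_B^{BC} = 90.07 kip and R_C = 73.71 − 90.07 = -16.36 kip.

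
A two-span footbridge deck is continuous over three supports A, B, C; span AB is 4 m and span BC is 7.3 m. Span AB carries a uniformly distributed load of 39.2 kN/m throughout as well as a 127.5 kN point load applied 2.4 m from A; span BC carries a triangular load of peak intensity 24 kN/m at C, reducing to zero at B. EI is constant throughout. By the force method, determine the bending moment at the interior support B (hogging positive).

M_B = 110.6 kN·m

Release continuity at B by inserting a hinge; the redundant is the internal moment M_B. The primary structure is two simply-supported spans AB and BC.
End slopes at the hinge B, treating each span as simply supported:
  span AB: UDL 39.2: wL³/(24EI) = 104.5/EI
  span AB: point load 127.5 at a = 2.4: Pab(L + a)/(6LEI) = 130.6/EI
  span BC: triangular load, peak 24: 7w₀L³/(360EI) = 181.5/EI
  relative rotation θ_0 = (235.1 + 181.5)/EI = 416.6/EI
A unit hogging moment at B produces rotation L₁/(3EI) + L₂/(3EI) = 3.767/EI.
Slope continuity at B: θ_0 = M_B·3.767/EI, so M_B = 416.6/3.767 = 110.6 kN·m (hogging).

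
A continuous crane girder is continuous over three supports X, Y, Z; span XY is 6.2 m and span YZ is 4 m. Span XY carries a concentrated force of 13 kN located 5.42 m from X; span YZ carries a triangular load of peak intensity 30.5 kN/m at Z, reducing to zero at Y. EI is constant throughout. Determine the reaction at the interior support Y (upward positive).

Take M_Y as the redundant. Released structure: two simple spans XY and YZ with a hinge at Y.
Rotations at Y on the released spans (each span's end-slope, ×1/EI):
  span XY: point load 13 at a = 5.42: Pab(L + a)/(6LEI) = 17.17/EI
  span YZ: triangular load, peak 30.5: 7w₀L³/(360EI) = 37.96/EI
  relative rotation θ_0 = (17.17 + 37.96)/EI = 55.12/EI
A unit hogging moment at Y produces rotation L₁/(3EI) + L₂/(3EI) = 3.4/EI.
Compatibility: M_Y·(L₁+L₂)/(3EI) = θ_0, giving M_Y = 16.21 kN·m (hogging).
Span XY, ΣM about X with M_Y applied at Y: R_Y^{XY}·6.2 = 70.46 + 16.21, so R_Y^{XY} = 13.98 kN and R_X = 13 − 13.98 = -0.9794 kN.
Span YZ, ΣM about Z: R_Y^{YZ}·4 = 81.33 + 16.21, so R_Y^{YZ} = 24.39 kN and R_Z = 61 − 24.39 = 36.61 kN.
R_Y = 13.98 + 24.39 = 38.37 kN.

R_Y = 38.37 kN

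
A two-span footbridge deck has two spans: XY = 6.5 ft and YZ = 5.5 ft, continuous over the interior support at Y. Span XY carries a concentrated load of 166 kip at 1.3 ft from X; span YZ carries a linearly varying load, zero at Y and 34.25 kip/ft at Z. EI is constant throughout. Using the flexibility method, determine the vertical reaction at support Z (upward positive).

R_Z = 47.55 kip

Release continuity at Y by inserting a hinge; the redundant is the internal moment M_Y. The primary structure is two simply-supported spans XY and YZ.
Discontinuity in slope at Y on the released structure — sum the simple-span end rotations:
  span XY: point load 166 at a = 1.3: Pab(L + a)/(6LEI) = 224.4/EI
  span YZ: triangular load, peak 34.25: 7w₀L³/(360EI) = 110.8/EI
  relative rotation θ_0 = (224.4 + 110.8)/EI = 335.2/EI
A unit hogging moment at Y produces rotation L₁/(3EI) + L₂/(3EI) = 4/EI.
Slope continuity at Y: θ_0 = M_Y·4/EI, so M_Y = 335.2/4 = 83.81 kip·ft (hogging).
Span YZ, ΣM about Z: R_Y^{YZ}·5.5 = 172.7 + 83.81, so R_Y^{YZ} = 46.63 kip and R_Z = 94.19 − 46.63 = 47.55 kip.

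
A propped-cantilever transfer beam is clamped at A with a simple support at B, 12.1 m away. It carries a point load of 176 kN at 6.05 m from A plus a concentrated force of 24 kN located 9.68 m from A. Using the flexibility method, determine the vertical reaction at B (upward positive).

Choose R_B as the redundant. The primary structure is the cantilever fixed at A.
Free-end deflection of the primary structure under the applied loading (downward +):
  point load 176 at a = 6.05: Pa²(3L − a)/(6EI) = 32479/EI
  point load 24 at a = 9.68: Pa²(3L − a)/(6EI) = 9977/EI
  δ_0 = 42456/EI
Flexibility coefficient — unit upward force at B: δ_{BB} = L³/(3EI) = 590.5/EI.
The prop prevents deflection at B: R_B = δ_0/δ_{BB} = 42456/590.5 = 71.9 kN.

R_B = 71.9 kN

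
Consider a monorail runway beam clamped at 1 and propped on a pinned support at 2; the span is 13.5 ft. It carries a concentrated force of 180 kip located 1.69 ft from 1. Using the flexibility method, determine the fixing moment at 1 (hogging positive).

Release the roller at 2. Primary structure: cantilever fixed at 1.
Deflection at 2 on the released cantilever, summing each load's contribution:
  point load 180 at a = 1.69: Pa²(3L − a)/(6EI) = 3325/EI
Flexibility coefficient — unit upward force at 2: δ_{22} = L³/(3EI) = 820.1/EI.
Compatibility at 2: δ_0 − R_2·δ_{22} = 0, so R_2 = 3325/820.1 = 4.055 kip.
Moment equilibrium about 1: M_1 = Σ(load moments about 1) − R_2·L = 304.2 − 4.055×13.5 = 249.5 kip·ft.

M_1 = 249.5 kip·ft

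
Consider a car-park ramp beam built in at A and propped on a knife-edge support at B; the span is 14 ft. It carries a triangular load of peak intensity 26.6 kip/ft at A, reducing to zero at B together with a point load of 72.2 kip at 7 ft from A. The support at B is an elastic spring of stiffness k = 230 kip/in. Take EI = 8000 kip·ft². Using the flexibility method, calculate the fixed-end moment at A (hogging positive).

Take the reaction at B as the redundant and release it; the primary structure is a cantilever fixed at A.
Free-end deflection of the primary structure under the applied loading (downward +):
  triangular load, peak 26.6 at the fixed end: w₀L⁴/(30EI) = 34062/EI
  point load 72.2 at a = 7: Pa²(3L − a)/(6EI) = 20637/EI
  δ_0 = 54699/EI
Tip deflection under a unit load at B: L³/(3EI) = 914.7/EI.
With EI = 8000 kip·ft²: δ_0 = 6.8374 ft and δ_{BB} = 0.11433 ft/kip.
Compatibility — the spring shortens by R_B/k under the reaction it provides: δ_0 − R_B·δ_{BB} = R_B/k. With 1/k = 1/(230×12) ft/kip = 0.000362 ft/kip, R_B = δ_0 / (δ_{BB} + 1/k) = 6.8374 / (0.11433 + 0.000362) = 59.61 kip.
Moment equilibrium about A: M_A = Σ(load moments about A) − R_B·L = 1374 − 59.61×14 = 539.7 kip·ft.

M_A = 539.7 kip·ft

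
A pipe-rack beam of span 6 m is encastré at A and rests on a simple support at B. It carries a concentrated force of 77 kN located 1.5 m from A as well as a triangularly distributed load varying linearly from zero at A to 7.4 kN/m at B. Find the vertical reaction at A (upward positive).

Remove the prop at B; the released (primary) structure is a cantilever built in at A.
Deflection at B on the released cantilever, summing each load's contribution:
  point load 77 at a = 1.5: Pa²(3L − a)/(6EI) = 476.4/EI
  triangular load, peak 7.4 at the free end: 11w₀L⁴/(120EI) = 879.1/EI
  δ_0 = 1356/EI
Tip deflection under a unit load at B: L³/(3EI) = 72/EI.
The prop prevents deflection at B: R_B = δ_0/δ_{BB} = 1356/72 = 18.83 kN.
Vertical equilibrium: R_A = ΣP − R_B = 99.2 − 18.83 = 80.37 kN.

R_A = 80.37 kN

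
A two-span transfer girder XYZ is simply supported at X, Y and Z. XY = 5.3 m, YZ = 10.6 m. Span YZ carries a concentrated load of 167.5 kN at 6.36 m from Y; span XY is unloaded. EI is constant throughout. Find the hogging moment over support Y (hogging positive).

M_Y = 198.9 kN·m

Take M_Y as the redundant. Released structure: two simple spans XY and YZ with a hinge at Y.
Rotations at Y on the released spans (each span's end-slope, ×1/EI):
  span YZ: point load 167.5 at a = 6.36: Pab(L + b)/(6LEI) = 1054/EI
  relative rotation θ_0 = (0 + 1054)/EI = 1054/EI
A unit hogging moment at Y produces rotation L₁/(3EI) + L₂/(3EI) = 5.3/EI.
Slope continuity at Y: θ_0 = M_Y·5.3/EI, so M_Y = 1054/5.3 = 198.9 kN·m (hogging).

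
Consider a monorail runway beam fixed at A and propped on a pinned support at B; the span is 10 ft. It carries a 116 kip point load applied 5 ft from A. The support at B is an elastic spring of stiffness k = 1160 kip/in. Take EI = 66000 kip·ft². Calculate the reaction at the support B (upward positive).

R_B = 35.74 kip

Choose R_B as the redundant. The primary structure is the cantilever fixed at A.
Downward deflection at the released point B due to the loads:
  point load 116 at a = 5: Pa²(3L − a)/(6EI) = 12083/EI
Tip deflection under a unit load at B: L³/(3EI) = 333.3/EI.
With EI = 66000 kip·ft²: δ_0 = 0.18308 ft and δ_{BB} = 0.005051 ft/kip.
Compatibility — the spring shortens by R_B/k under the reaction it provides: δ_0 − R_B·δ_{BB} = R_B/k. With 1/k = 1/(1160×12) ft/kip = 0.000072 ft/kip, R_B = δ_0 / (δ_{BB} + 1/k) = 0.18308 / (0.005051 + 0.000072) = 35.74 kip.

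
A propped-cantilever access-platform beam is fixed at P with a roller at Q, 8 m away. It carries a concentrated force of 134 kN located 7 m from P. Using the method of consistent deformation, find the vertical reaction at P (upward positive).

R_P = 24.99 kN

Remove the prop at Q; the released (primary) structure is a cantilever built in at P.
Downward deflection at the released point Q due to the loads:
  point load 134 at a = 7: Pa²(3L − a)/(6EI) = 18604/EI
Flexibility coefficient — unit upward force at Q: δ_{QQ} = L³/(3EI) = 170.7/EI.
Compatibility at Q: δ_0 − R_Q·δ_{QQ} = 0, so R_Q = 18604/170.7 = 109 kN.
Vertical equilibrium: R_P = ΣP − R_Q = 134 − 109 = 24.99 kN.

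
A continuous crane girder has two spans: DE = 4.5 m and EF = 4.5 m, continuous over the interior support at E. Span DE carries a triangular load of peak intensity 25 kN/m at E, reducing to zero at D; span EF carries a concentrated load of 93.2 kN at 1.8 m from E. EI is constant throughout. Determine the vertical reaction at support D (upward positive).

R_D = 6.053 kN

Take M_E as the redundant. Released structure: two simple spans DE and EF with a hinge at E.
End slopes at the hinge E, treating each span as simply supported:
  span DE: triangular load, peak 25: w₀L³/(45EI) = 50.62/EI
  span EF: point load 93.2 at a = 1.8: Pab(L + b)/(6LEI) = 120.8/EI
  relative rotation θ_0 = (50.62 + 120.8)/EI = 171.4/EI
A unit hogging moment at E produces rotation L₁/(3EI) + L₂/(3EI) = 3/EI.
Slope continuity at E: θ_0 = M_E·3/EI, so M_E = 171.4/3 = 57.14 kN·m (hogging).
Span DE, ΣM about D with M_E applied at E: R_E^{DE}·4.5 = 168.8 + 57.14, so R_E^{DE} = 50.2 kN and R_D = 56.25 − 50.2 = 6.053 kN.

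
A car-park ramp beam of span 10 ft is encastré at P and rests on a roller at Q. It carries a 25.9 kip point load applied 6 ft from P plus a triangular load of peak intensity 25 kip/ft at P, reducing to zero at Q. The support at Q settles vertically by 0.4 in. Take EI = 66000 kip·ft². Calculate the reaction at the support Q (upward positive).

R_Q = 29.59 kip

Take the reaction at Q as the redundant and release it; the primary structure is a cantilever fixed at P.
Primary-structure tip deflection at Q by superposition:
  point load 25.9 at a = 6: Pa²(3L − a)/(6EI) = 3730/EI
  triangular load, peak 25 at the fixed end: w₀L⁴/(30EI) = 8333/EI
  δ_0 = 12063/EI
Flexibility coefficient — unit upward force at Q: δ_{QQ} = L³/(3EI) = 333.3/EI.
With EI = 66000 kip·ft²: δ_0 = 0.18277 ft and δ_{QQ} = 0.005051 ft/kip.
Compatibility — the beam at Q must follow the support down by 0.03333 ft: δ_0 − R_Q·δ_{QQ} = 0.03333, so R_Q = (0.18277 − 0.03333)/0.005051 = 29.59 kip.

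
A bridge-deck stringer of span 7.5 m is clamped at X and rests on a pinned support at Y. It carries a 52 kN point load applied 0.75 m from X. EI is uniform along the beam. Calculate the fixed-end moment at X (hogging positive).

Remove the prop at Y; the released (primary) structure is a cantilever built in at X.
Downward deflection at the released point Y due to the loads:
  point load 52 at a = 0.75: Pa²(3L − a)/(6EI) = 106/EI
Flexibility coefficient — unit upward force at Y: δ_{YY} = L³/(3EI) = 140.6/EI.
Compatibility at Y: δ_0 − R_Y·δ_{YY} = 0, so R_Y = 106/140.6 = 0.754 kN.
Moment equilibrium about X: M_X = Σ(load moments about X) − R_Y·L = 39 − 0.754×7.5 = 33.34 kN·m.

M_X = 33.34 kN·m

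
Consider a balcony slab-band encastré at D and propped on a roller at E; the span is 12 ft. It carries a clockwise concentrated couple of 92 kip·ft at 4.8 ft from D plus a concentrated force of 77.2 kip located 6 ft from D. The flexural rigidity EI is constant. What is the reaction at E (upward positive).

R_E = 31.48 kip

Take the reaction at E as the redundant and release it; the primary structure is a cantilever fixed at D.
Deflection at E on the released cantilever, summing each load's contribution:
  clockwise couple 92 at a = 4.8: M₀a(2L − a)/(2EI) = 4239/EI
  point load 77.2 at a = 6: Pa²(3L − a)/(6EI) = 13896/EI
  δ_0 = 18135/EI
Flexibility coefficient — unit upward force at E: δ_{EE} = L³/(3EI) = 576/EI.
The prop prevents deflection at E: R_E = δ_0/δ_{EE} = 18135/576 = 31.48 kip.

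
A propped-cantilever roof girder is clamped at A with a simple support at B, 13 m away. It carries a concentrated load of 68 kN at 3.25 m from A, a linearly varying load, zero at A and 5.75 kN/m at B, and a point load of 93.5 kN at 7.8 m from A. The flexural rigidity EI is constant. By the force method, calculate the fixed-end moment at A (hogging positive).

Choose R_B as the redundant. The primary structure is the cantilever fixed at A.
Primary-structure tip deflection at B by superposition:
  point load 68 at a = 3.25: Pa²(3L − a)/(6EI) = 4280/EI
  triangular load, peak 5.75 at the free end: 11w₀L⁴/(120EI) = 15054/EI
  point load 93.5 at a = 7.8: Pa²(3L − a)/(6EI) = 29580/EI
  δ_0 = 48914/EI
Tip deflection under a unit load at B: L³/(3EI) = 732.3/EI.
Compatibility at B: δ_0 − R_B·δ_{BB} = 0, so R_B = 48914/732.3 = 66.79 kN.
Moment equilibrium about A: M_A = Σ(load moments about A) − R_B·L = 1274 − 66.79×13 = 405.9 kN·m.

M_A = 405.9 kN·m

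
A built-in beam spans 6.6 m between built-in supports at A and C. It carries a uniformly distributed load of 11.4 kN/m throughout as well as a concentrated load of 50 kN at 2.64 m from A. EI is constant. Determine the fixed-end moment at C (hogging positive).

M_C = 73.06 kN·m

Release both end moments; the primary structure is a simply-supported span AC with redundants M_A and M_C.
End rotations of the released simple span under the applied load (×1/EI):
  at A: UDL 11.4: wL³/(24EI) = 136.6/EI
  at C: UDL 11.4: wL³/(24EI) = 136.6/EI
  at A: point load 50 at a = 2.64: Pab(L + b)/(6LEI) = 139.4/EI
  at C: point load 50 at a = 2.64: Pab(L + a)/(6LEI) = 122/EI
  θ_A0 = 276/EI,  θ_C0 = 258.5/EI
Flexibility coefficients: a unit moment at one end gives L/(3EI) there and L/(6EI) at the far end, so f₁₁ = f₂₂ = 2.2/EI and f₁₂ = f₂₁ = 1.1/EI.
Compatibility — zero rotation at each built-in end:
  2.2 M_A + 1.1 M_C = 276
  1.1 M_A + 2.2 M_C = 258.5
Solving the pair gives M_A = 88.9 kN·m and M_C = 73.06 kN·m (hogging).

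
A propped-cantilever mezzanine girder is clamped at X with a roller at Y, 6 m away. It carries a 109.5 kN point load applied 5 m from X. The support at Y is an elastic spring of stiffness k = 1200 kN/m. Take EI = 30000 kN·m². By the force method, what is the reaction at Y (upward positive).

Remove the prop at Y; the released (primary) structure is a cantilever built in at X.
Free-end deflection of the primary structure under the applied loading (downward +):
  point load 109.5 at a = 5: Pa²(3L − a)/(6EI) = 5931/EI
Tip deflection under a unit load at Y: L³/(3EI) = 72/EI.
With EI = 30000 kN·m²: δ_0 = 0.19771 m and δ_{YY} = 0.0024 m/kN.
Compatibility — the spring shortens by R_Y/k under the reaction it provides: δ_0 − R_Y·δ_{YY} = R_Y/k. With 1/k = 0.000833 m/kN, R_Y = δ_0 / (δ_{YY} + 1/k) = 0.19771 / (0.0024 + 0.000833) = 61.15 kN.

R_Y = 61.15 kN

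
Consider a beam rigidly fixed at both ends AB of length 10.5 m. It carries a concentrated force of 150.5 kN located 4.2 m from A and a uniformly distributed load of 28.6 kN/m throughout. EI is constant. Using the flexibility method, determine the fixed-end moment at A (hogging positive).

M_A = 490.3 kN·m

Take the two fixed-end moments M_A, M_B as redundants; the released structure is the simple span AB.
Simple-span end rotations at A and B under the given loads:
  at A: point load 150.5 at a = 4.2: Pab(L + b)/(6LEI) = 1062/EI
  at B: point load 150.5 at a = 4.2: Pab(L + a)/(6LEI) = 929.2/EI
  at A: UDL 28.6: wL³/(24EI) = 1380/EI
  at B: UDL 28.6: wL³/(24EI) = 1380/EI
  θ_A0 = 2441/EI,  θ_B0 = 2309/EI
Flexibility coefficients: a unit moment at one end gives L/(3EI) there and L/(6EI) at the far end, so f₁₁ = f₂₂ = 3.5/EI and f₁₂ = f₂₁ = 1.75/EI.
Compatibility — zero rotation at each built-in end:
  3.5 M_A + 1.75 M_B = 2441
  1.75 M_A + 3.5 M_B = 2309
Solving the pair gives M_A = 490.3 kN·m and M_B = 414.5 kN·m (hogging).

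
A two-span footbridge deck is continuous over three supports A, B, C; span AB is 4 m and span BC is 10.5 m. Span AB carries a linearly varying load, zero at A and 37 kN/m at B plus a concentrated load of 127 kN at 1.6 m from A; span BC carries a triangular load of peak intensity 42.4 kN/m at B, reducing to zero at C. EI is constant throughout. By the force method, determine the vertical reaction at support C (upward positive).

R_C = 49.43 kN

Insert a hinge at B; M_B is the redundant, and each span becomes simply supported.
End slopes at the hinge B, treating each span as simply supported:
  span AB: triangular load, peak 37: w₀L³/(45EI) = 52.62/EI
  span AB: point load 127 at a = 1.6: Pab(L + a)/(6LEI) = 113.8/EI
  span BC: triangular load, peak 42.4: w₀L³/(45EI) = 1091/EI
  relative rotation θ_0 = (166.4 + 1091)/EI = 1257/EI
A unit hogging moment at B produces rotation L₁/(3EI) + L₂/(3EI) = 4.833/EI.
Slope continuity at B: θ_0 = M_B·4.833/EI, so M_B = 1257/4.833 = 260.1 kN·m (hogging).
Span BC, ΣM about C: R_B^{BC}·10.5 = 1558 + 260.1, so R_B^{BC} = 173.2 kN and R_C = 222.6 − 173.2 = 49.43 kN.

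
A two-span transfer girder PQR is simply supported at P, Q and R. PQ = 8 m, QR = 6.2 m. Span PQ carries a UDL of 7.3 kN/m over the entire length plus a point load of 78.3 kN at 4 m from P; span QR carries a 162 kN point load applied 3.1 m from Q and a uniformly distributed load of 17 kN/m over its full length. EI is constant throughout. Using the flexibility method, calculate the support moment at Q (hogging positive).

Release continuity at Q by inserting a hinge; the redundant is the internal moment M_Q. The primary structure is two simply-supported spans PQ and QR.
End slopes at the hinge Q, treating each span as simply supported:
  span PQ: UDL 7.3: wL³/(24EI) = 155.7/EI
  span PQ: point load 78.3 at a = 4: Pab(L + a)/(6LEI) = 313.2/EI
  span QR: point load 162 at a = 3.1: Pab(L + b)/(6LEI) = 389.2/EI
  span QR: UDL 17: wL³/(24EI) = 168.8/EI
  relative rotation θ_0 = (468.9 + 558)/EI = 1027/EI
A unit hogging moment at Q produces rotation L₁/(3EI) + L₂/(3EI) = 4.733/EI.
Slope continuity at Q: θ_0 = M_Q·4.733/EI, so M_Q = 1027/4.733 = 217 kN·m (hogging).

M_Q = 217 kN·m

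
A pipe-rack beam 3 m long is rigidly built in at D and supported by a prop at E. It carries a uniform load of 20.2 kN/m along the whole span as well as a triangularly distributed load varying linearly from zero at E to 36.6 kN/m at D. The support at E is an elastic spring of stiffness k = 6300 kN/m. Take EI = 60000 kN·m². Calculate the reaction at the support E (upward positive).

R_E = 16.38 kN

Choose R_E as the redundant. The primary structure is the cantilever fixed at D.
Deflection at E on the released cantilever, summing each load's contribution:
  UDL 20.2: wL⁴/(8EI) = 204.5/EI
  triangular load, peak 36.6 at the fixed end: w₀L⁴/(30EI) = 98.82/EI
  δ_0 = 303.3/EI
Tip deflection under a unit load at E: L³/(3EI) = 9/EI.
With EI = 60000 kN·m²: δ_0 = 0.005056 m and δ_{EE} = 0.00015 m/kN.
Compatibility — the spring shortens by R_E/k under the reaction it provides: δ_0 − R_E·δ_{EE} = R_E/k. With 1/k = 0.000159 m/kN, R_E = δ_0 / (δ_{EE} + 1/k) = 0.005056 / (0.00015 + 0.000159) = 16.38 kN.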